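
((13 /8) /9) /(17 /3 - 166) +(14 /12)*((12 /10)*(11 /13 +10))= 876391 /57720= 15.18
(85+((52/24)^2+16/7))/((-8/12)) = -23179/168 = -137.97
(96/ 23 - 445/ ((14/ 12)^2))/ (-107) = 3.02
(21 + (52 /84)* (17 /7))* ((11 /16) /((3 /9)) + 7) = 203.94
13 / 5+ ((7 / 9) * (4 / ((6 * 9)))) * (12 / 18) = 9617 / 3645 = 2.64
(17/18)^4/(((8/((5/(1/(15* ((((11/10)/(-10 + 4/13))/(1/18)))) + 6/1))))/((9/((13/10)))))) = 4593655/7962624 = 0.58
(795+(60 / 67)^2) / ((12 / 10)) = 5953925 / 8978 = 663.17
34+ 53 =87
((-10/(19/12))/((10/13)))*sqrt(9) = -468/19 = -24.63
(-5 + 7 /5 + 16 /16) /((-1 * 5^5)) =13 /15625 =0.00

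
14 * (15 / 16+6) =777 / 8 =97.12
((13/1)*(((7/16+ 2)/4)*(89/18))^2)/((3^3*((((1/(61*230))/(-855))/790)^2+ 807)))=1205887581634391589578125/222636568799270479104003072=0.01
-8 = -8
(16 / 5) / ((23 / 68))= 1088 / 115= 9.46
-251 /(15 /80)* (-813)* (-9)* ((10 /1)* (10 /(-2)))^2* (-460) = 11264277600000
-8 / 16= -1 / 2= -0.50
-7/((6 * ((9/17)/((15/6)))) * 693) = -85/10692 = -0.01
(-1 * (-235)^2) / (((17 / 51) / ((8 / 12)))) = -110450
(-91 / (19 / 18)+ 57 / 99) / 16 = -53693 / 10032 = -5.35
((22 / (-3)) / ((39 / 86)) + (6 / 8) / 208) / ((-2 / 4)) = 121061 / 3744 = 32.33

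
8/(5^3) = 8/125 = 0.06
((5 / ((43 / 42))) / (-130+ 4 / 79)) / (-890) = 553 / 13095994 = 0.00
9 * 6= 54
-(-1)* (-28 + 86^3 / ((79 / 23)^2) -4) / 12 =28022826 / 6241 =4490.12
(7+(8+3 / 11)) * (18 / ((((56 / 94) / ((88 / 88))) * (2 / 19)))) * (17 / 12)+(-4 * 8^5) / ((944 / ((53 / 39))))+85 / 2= 6064.22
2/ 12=1/ 6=0.17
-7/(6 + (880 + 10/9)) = -0.01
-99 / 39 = -33 / 13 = -2.54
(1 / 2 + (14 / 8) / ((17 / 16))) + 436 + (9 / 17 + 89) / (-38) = 435.79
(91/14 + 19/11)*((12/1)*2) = 2172/11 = 197.45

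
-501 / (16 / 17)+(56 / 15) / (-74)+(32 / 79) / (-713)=-266279586401 / 500183760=-532.36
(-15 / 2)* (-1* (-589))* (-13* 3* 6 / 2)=1033695 / 2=516847.50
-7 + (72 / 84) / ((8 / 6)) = -89 / 14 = -6.36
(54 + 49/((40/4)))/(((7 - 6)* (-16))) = -589/160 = -3.68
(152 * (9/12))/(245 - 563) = -19/53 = -0.36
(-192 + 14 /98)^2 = 1803649 /49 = 36809.16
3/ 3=1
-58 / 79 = -0.73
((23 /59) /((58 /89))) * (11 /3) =22517 /10266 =2.19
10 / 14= 5 / 7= 0.71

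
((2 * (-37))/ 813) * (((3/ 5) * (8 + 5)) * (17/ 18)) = -8177/ 12195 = -0.67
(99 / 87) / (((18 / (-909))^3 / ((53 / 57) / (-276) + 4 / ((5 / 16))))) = -11407918186313 / 6083040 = -1875364.65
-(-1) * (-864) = -864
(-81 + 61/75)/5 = -6014/375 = -16.04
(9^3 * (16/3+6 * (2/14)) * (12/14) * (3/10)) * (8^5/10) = 931627008/245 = 3802559.22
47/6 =7.83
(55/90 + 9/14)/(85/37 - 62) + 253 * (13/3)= 152570498/139167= 1096.31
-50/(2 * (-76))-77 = -76.67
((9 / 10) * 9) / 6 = 27 / 20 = 1.35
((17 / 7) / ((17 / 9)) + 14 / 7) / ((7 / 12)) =276 / 49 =5.63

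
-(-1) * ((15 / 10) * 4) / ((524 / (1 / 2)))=3 / 524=0.01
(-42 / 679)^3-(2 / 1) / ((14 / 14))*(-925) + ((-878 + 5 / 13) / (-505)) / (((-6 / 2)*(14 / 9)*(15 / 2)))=387951999046093 / 209709438575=1849.95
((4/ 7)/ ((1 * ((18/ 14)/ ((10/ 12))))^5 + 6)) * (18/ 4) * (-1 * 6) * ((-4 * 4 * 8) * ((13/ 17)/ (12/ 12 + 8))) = 24970400000/ 2193839443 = 11.38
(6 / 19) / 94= 0.00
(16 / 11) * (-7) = -112 / 11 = -10.18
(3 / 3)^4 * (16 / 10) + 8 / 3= 64 / 15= 4.27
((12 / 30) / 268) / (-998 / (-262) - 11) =-131 / 631140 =-0.00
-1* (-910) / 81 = 910 / 81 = 11.23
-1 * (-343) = 343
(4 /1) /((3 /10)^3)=4000 /27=148.15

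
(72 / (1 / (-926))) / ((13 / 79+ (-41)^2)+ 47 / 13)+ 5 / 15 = -203686163 / 5190807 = -39.24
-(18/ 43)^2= -324/ 1849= -0.18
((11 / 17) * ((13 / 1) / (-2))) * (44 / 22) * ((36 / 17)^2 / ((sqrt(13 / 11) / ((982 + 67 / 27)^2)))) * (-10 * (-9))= -3026750015.45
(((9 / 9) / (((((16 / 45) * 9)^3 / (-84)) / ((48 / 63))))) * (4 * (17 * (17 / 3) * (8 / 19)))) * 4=-72250 / 57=-1267.54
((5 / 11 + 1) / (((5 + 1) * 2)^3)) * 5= 5 / 1188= 0.00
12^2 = 144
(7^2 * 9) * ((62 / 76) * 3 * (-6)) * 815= -100276785 / 19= -5277725.53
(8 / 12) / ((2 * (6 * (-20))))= -1 / 360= -0.00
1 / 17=0.06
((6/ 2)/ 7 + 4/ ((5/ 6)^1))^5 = 205236901143/ 52521875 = 3907.65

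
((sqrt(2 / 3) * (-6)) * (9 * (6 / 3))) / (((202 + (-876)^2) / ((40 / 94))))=-360 * sqrt(6) / 18038083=-0.00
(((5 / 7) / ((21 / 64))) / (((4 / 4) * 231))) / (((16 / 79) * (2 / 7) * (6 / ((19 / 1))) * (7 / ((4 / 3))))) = 30020 / 305613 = 0.10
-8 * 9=-72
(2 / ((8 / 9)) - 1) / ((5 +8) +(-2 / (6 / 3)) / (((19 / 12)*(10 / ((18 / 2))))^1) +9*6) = 475 / 25244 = 0.02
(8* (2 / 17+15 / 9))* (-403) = -293384 / 51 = -5752.63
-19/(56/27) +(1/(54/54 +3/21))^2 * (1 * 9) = -1017/448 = -2.27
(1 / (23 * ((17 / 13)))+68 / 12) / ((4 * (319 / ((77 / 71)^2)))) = 0.01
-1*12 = -12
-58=-58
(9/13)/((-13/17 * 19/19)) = -153/169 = -0.91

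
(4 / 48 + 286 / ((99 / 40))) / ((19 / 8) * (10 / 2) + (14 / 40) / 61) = 2539430 / 260901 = 9.73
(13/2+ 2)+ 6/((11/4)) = 10.68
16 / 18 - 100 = -892 / 9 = -99.11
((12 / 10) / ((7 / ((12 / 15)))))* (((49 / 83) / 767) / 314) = 84 / 249869425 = 0.00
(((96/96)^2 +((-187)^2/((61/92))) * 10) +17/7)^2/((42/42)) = 50715861532926976/182329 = 278155759823.87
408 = 408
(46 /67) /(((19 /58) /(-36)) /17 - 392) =-1632816 /932268217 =-0.00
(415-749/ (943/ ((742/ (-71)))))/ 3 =28341253/ 200859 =141.10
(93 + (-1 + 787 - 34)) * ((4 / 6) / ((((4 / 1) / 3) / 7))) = 5915 / 2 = 2957.50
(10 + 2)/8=3/2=1.50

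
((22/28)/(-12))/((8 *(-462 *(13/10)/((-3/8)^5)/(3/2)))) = -405/2671771648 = -0.00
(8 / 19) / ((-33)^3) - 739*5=-2522957093 / 682803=-3695.00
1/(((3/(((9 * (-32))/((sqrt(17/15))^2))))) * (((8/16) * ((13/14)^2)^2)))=-110638080/485537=-227.87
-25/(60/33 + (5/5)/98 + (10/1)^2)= -26950/109771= -0.25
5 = 5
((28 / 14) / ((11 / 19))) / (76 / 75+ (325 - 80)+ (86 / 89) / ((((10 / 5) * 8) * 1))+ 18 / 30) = 106800 / 7626113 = 0.01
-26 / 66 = -13 / 33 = -0.39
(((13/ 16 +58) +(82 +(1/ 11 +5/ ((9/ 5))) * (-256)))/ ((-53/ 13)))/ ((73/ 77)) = 85559747/ 557136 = 153.57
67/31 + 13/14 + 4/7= 227/62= 3.66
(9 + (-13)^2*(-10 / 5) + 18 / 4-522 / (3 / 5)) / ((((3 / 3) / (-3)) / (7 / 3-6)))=-26279 / 2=-13139.50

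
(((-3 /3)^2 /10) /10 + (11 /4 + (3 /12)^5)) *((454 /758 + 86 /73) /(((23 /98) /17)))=578940225409 /1629032960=355.39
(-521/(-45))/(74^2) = 521/246420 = 0.00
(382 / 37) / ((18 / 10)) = 1910 / 333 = 5.74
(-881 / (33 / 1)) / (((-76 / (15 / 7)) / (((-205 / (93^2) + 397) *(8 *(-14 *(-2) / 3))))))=120994707520 / 5422923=22311.71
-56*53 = -2968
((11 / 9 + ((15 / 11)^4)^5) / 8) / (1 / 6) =750032826753985987779209 / 2018249984797680027603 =371.63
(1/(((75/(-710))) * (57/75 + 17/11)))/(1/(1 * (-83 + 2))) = 105435/317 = 332.60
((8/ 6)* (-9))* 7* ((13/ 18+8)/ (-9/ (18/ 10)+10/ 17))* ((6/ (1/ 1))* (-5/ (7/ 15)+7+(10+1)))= 181492/ 25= 7259.68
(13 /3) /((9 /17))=221 /27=8.19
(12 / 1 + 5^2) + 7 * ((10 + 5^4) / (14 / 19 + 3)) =87082 / 71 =1226.51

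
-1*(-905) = 905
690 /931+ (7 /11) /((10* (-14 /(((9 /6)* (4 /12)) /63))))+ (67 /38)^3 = 1035169369 /166365045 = 6.22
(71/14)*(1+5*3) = 568/7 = 81.14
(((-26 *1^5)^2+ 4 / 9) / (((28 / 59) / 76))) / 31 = 6824648 / 1953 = 3494.44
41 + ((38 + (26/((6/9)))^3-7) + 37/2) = 118819/2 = 59409.50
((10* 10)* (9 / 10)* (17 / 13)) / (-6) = -255 / 13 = -19.62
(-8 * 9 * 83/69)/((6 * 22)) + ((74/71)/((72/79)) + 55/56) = 13304807/9053352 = 1.47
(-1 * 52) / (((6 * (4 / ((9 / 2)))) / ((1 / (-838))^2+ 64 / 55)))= -11.35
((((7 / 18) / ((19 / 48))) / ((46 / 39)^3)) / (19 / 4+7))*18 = 9965592 / 10865131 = 0.92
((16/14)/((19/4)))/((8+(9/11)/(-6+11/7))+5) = 5456/290605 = 0.02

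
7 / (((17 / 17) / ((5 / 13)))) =35 / 13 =2.69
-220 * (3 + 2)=-1100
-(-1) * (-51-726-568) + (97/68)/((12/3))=-365743/272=-1344.64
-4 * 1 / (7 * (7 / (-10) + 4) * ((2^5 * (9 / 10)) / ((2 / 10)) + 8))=-5 / 4389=-0.00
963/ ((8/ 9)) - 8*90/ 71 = 609597/ 568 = 1073.23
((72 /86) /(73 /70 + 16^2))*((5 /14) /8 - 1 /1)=-4815 /1547398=-0.00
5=5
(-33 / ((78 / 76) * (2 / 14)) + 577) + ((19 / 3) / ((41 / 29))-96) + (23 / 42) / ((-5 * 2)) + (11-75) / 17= 325486159 / 1268540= 256.58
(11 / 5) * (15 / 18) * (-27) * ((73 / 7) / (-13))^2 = -527571 / 16562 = -31.85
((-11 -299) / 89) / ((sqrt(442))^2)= -155 / 19669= -0.01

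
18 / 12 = 3 / 2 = 1.50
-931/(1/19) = -17689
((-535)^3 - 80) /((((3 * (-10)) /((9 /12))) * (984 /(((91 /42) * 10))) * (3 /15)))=1105942175 /2624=421471.87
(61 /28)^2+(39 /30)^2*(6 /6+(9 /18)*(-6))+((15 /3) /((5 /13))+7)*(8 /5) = 653977 /19600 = 33.37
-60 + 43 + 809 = 792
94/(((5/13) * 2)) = 611/5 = 122.20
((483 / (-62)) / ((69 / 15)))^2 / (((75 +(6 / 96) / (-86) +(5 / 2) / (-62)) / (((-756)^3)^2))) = 708056336524718606745600 / 99120919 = 7143359279434431.06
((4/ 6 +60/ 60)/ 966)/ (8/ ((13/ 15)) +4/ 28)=65/ 353142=0.00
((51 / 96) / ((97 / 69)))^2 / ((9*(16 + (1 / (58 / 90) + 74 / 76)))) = 84237431 / 98347384320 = 0.00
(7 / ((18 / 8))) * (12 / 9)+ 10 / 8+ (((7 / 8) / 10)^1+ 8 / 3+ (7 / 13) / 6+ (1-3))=175277 / 28080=6.24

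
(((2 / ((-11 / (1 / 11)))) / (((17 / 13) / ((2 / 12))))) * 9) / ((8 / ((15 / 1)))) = -585 / 16456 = -0.04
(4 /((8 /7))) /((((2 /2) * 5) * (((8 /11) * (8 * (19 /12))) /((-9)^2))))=18711 /3040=6.15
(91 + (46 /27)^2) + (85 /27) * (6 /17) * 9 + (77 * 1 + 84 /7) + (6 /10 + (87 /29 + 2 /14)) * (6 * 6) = 327.65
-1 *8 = -8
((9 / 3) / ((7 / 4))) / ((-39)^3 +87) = -1 / 34552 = -0.00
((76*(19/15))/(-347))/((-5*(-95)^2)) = 4/650625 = 0.00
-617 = -617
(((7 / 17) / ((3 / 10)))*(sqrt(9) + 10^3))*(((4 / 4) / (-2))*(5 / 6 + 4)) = -59885 / 18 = -3326.94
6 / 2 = 3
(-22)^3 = -10648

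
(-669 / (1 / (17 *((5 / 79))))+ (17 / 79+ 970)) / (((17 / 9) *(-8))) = -16.57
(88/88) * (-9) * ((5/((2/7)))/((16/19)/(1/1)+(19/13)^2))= -1011465/19126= -52.88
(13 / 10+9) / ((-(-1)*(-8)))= -103 / 80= -1.29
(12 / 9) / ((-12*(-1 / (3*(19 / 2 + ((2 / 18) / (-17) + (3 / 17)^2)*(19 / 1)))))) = 51851 / 15606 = 3.32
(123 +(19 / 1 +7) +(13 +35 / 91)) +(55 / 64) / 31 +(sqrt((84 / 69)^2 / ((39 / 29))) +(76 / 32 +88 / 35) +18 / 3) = 28 * sqrt(1131) / 897 +156442841 / 902720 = 174.35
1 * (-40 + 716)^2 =456976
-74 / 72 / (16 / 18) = -37 / 32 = -1.16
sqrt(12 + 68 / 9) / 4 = sqrt(11) / 3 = 1.11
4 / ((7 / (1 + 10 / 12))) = 22 / 21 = 1.05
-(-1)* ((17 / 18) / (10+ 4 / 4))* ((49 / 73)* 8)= 3332 / 7227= 0.46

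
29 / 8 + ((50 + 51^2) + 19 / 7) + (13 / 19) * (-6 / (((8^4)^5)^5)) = 359970865800744560668136234713741968560023199966663196779679951985538867273909754568330836967151 / 135462892426243324736851638279223647709922648178784760667303339882066356434261890961195925504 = 2657.34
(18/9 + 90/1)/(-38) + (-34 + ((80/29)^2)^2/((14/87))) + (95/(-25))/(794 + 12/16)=16677100353168/51559199615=323.46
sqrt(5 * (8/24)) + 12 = sqrt(15)/3 + 12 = 13.29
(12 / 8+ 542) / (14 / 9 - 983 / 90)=-16305 / 281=-58.02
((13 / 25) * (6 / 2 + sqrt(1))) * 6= 12.48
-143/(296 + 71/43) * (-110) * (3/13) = 156090/12799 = 12.20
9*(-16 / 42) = -24 / 7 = -3.43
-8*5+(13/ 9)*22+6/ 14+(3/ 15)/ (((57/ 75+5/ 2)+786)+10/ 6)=-58249859/ 7474257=-7.79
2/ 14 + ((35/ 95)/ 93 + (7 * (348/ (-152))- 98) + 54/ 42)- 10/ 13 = -113.36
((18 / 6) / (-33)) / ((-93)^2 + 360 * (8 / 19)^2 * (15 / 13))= -4693 / 450288927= -0.00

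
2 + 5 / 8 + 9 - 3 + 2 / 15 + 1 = 1171 / 120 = 9.76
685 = 685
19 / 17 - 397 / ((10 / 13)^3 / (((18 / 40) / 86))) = -100767977 / 29240000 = -3.45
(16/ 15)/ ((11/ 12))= 64/ 55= 1.16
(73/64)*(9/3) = 219/64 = 3.42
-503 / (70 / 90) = -4527 / 7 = -646.71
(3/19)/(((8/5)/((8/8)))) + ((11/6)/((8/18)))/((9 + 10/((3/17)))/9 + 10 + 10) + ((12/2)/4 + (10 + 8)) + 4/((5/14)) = 393991/12730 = 30.95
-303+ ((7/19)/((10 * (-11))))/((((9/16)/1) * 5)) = -14248631/47025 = -303.00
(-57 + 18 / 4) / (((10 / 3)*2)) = -63 / 8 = -7.88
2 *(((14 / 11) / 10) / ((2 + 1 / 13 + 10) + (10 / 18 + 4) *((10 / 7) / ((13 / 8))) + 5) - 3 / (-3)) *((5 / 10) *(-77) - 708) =-1426356959 / 949630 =-1502.01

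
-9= -9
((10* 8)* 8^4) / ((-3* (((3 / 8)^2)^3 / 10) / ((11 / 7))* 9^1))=-68579325.53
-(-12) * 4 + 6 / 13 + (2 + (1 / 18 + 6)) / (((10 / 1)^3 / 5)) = 453977 / 9360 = 48.50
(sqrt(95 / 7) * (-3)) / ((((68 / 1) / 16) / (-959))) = 1644 * sqrt(665) / 17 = 2493.81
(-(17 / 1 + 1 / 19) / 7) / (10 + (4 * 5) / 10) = -27 / 133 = -0.20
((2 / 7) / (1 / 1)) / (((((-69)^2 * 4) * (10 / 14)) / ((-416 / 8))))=-26 / 23805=-0.00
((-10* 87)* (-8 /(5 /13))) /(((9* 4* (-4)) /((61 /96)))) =-22997 /288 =-79.85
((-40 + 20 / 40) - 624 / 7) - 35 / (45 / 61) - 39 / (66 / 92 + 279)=-95235391 / 540414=-176.23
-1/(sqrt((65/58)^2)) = -58/65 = -0.89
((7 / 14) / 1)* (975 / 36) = 325 / 24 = 13.54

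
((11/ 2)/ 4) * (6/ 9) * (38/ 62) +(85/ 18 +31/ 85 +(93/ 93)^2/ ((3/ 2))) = 599081/ 94860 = 6.32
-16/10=-8/5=-1.60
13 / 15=0.87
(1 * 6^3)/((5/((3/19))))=648/95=6.82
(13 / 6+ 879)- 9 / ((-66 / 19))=29164 / 33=883.76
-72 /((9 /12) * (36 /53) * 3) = -424 /9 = -47.11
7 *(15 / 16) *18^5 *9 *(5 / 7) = 79716150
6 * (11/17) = 66/17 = 3.88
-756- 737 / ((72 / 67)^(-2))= -107676 / 67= -1607.10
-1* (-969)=969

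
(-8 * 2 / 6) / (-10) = 4 / 15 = 0.27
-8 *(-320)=2560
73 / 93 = 0.78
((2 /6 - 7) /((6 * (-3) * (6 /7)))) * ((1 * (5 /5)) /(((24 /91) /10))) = 15925 /972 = 16.38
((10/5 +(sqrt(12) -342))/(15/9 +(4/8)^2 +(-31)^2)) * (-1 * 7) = 5712/2311 -168 * sqrt(3)/11555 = 2.45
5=5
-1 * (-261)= 261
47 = 47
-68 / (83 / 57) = -3876 / 83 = -46.70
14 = 14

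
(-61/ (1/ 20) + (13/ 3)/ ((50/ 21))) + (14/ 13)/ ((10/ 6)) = -791397/ 650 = -1217.53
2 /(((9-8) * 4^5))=1 /512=0.00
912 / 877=1.04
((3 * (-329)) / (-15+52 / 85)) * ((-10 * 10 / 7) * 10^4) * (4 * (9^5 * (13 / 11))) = -36800517780000000 / 13453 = -2735487830223.74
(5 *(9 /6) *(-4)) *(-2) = 60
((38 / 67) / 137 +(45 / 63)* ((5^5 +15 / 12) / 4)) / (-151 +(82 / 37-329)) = -1.17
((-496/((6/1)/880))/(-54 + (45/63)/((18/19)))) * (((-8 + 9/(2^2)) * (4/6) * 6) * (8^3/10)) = -10793975808/6709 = -1608879.98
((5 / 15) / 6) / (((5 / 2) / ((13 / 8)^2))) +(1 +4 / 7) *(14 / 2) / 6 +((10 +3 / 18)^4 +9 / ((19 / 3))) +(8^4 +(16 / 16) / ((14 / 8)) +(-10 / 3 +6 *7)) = 14822.07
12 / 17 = 0.71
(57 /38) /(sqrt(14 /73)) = 3 * sqrt(1022) /28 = 3.43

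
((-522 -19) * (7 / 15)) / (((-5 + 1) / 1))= 3787 / 60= 63.12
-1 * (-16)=16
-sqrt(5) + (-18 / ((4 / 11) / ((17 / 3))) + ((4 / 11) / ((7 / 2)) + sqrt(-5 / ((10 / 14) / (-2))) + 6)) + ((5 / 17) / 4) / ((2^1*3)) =-272.88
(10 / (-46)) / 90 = -1 / 414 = -0.00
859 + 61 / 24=20677 / 24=861.54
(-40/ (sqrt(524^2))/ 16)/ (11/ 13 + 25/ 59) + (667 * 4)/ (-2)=-1361687003/ 1020752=-1334.00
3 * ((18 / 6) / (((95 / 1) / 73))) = 657 / 95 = 6.92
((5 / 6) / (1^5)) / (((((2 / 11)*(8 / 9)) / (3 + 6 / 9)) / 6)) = 113.44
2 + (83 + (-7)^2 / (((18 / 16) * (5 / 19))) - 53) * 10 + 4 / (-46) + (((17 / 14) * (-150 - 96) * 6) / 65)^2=2717.33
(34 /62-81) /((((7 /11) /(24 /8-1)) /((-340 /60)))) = 932756 /651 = 1432.80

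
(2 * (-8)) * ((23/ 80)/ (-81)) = 23/ 405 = 0.06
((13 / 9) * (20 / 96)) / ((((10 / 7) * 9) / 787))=71617 / 3888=18.42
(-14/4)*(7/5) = -49/10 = -4.90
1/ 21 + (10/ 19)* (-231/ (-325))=0.42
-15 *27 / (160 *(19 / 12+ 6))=-243 / 728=-0.33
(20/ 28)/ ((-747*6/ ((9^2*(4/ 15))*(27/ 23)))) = -54/ 13363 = -0.00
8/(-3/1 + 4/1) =8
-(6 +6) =-12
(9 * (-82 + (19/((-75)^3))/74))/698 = -2559937519/2421187500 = -1.06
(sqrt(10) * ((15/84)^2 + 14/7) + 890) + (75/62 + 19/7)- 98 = 1593 * sqrt(10)/784 + 345431/434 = 802.35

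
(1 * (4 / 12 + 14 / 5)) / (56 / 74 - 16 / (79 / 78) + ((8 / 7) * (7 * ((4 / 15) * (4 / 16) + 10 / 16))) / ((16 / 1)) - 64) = -2198096 / 55206031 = -0.04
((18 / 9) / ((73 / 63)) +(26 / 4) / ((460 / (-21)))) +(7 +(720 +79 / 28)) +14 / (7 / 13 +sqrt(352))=9464*sqrt(22) / 59439 +20433078182813 / 27943462680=731.98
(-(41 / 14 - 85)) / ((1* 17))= 1149 / 238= 4.83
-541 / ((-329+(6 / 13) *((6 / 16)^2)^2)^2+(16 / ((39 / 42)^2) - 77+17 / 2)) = -383481020416 / 76685607433897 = -0.01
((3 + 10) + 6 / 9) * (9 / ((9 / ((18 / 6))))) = 41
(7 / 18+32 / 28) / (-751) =-193 / 94626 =-0.00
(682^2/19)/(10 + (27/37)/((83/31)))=1428395804/599393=2383.07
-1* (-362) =362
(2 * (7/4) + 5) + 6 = 29/2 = 14.50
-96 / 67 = -1.43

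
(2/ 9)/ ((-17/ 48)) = -32/ 51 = -0.63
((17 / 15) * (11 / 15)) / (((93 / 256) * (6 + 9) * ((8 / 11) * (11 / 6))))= 0.11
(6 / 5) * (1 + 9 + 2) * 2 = 144 / 5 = 28.80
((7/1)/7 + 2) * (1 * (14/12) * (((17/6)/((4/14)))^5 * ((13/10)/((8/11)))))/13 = 1837492318123/39813120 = 46152.93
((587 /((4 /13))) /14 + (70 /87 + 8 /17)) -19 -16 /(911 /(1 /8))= 8944222751 /75452664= 118.54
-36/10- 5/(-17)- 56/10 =-757/85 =-8.91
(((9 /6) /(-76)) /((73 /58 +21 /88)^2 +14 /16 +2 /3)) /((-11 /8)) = 5328576 /1404506201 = 0.00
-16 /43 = -0.37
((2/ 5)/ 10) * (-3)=-3/ 25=-0.12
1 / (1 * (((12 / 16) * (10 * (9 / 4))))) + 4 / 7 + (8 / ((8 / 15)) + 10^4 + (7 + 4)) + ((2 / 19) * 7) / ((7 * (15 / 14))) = 180029918 / 17955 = 10026.73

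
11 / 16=0.69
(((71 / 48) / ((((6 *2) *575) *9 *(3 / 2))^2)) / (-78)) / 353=-71 / 11467698437520000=-0.00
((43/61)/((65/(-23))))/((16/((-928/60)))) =28681/118950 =0.24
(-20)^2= 400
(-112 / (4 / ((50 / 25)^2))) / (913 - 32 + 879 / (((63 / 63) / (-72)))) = 112 / 62407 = 0.00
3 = 3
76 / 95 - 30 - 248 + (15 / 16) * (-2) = -11163 / 40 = -279.08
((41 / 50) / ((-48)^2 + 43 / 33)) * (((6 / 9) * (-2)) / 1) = -902 / 1901875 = -0.00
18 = 18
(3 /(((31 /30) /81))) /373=7290 /11563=0.63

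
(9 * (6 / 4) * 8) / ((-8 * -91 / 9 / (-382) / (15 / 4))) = -1912.62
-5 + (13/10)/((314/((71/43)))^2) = -9115134667/1823040040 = -5.00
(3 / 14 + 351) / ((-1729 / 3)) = -14751 / 24206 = -0.61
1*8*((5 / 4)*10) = 100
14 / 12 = 7 / 6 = 1.17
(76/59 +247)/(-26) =-14649/1534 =-9.55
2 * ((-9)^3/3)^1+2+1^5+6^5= 7293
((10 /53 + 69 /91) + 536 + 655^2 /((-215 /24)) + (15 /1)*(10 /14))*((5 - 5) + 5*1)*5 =-245463036250 /207389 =-1183587.54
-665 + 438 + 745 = 518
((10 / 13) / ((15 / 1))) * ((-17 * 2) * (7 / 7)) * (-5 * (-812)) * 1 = -276080 / 39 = -7078.97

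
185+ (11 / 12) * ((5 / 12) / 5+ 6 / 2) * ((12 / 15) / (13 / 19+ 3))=2338733 / 12600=185.61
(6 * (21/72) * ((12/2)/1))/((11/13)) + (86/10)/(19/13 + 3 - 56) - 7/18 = 3931159/331650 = 11.85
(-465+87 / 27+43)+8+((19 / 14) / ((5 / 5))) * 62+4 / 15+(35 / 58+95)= -4216073 / 18270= -230.76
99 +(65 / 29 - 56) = 1312 / 29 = 45.24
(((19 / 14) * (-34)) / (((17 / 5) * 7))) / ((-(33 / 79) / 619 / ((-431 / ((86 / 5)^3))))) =-250281430625 / 1028502552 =-243.35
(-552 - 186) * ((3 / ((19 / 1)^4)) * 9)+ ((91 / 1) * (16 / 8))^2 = 4316732878 / 130321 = 33123.85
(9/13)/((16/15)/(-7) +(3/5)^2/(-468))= -4.52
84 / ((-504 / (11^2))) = -121 / 6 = -20.17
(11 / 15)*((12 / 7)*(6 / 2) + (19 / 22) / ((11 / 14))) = 5287 / 1155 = 4.58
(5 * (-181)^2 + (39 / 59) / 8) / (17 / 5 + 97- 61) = 1962335 / 472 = 4157.49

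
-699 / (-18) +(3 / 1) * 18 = 557 / 6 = 92.83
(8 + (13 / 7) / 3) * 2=362 / 21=17.24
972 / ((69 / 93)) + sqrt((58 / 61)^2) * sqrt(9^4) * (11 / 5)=1479.52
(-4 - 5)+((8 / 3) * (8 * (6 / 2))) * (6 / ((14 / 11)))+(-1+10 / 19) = 38868 / 133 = 292.24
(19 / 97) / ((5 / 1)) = 0.04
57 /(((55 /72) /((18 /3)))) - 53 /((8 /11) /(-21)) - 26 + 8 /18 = 7732013 /3960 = 1952.53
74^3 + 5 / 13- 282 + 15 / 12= 21057069 / 52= 404943.63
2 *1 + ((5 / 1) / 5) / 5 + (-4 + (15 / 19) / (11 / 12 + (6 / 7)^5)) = -32444019 / 26427955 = -1.23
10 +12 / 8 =23 / 2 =11.50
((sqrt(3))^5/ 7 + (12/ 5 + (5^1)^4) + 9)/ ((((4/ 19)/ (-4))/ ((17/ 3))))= -1027786/ 15- 969 * sqrt(3)/ 7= -68758.83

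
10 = 10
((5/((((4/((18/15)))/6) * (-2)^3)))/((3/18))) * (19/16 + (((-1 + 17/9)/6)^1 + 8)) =-4033/64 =-63.02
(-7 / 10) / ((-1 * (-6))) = -7 / 60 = -0.12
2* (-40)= -80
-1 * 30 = -30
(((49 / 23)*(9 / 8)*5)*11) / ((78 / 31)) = 250635 / 4784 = 52.39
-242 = -242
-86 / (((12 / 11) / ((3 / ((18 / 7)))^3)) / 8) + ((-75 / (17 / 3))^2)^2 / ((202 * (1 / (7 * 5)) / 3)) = 10214399025103 / 683285301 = 14948.95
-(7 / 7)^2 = -1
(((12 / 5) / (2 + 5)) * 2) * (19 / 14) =228 / 245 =0.93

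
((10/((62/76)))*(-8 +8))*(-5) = 0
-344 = -344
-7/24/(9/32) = -28/27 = -1.04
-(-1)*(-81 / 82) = -81 / 82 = -0.99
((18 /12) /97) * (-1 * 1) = -0.02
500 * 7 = 3500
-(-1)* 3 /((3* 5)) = 1 /5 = 0.20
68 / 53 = 1.28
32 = 32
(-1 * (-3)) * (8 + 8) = 48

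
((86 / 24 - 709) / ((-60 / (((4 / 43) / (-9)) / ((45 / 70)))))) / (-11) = 11851 / 689634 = 0.02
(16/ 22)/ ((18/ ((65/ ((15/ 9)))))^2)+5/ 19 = 6917/ 1881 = 3.68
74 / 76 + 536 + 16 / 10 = 102329 / 190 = 538.57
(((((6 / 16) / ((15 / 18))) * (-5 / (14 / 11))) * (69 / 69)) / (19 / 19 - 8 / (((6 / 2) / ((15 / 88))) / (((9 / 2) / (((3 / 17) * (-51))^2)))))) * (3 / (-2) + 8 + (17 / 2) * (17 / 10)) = -4106619 / 108080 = -38.00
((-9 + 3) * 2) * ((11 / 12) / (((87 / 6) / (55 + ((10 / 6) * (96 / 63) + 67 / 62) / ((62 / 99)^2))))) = -1178714119 / 24190292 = -48.73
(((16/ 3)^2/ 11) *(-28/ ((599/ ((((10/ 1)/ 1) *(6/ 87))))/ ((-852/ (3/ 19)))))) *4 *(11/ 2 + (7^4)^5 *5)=14189643246784561638440960/ 19767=717845057256263552306.42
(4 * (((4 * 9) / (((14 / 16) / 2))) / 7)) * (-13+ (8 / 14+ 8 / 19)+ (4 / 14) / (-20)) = -18419328 / 32585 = -565.27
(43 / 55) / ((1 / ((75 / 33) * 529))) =113735 / 121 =939.96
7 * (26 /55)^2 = 4732 /3025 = 1.56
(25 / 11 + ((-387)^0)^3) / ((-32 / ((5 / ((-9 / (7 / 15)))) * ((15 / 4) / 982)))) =35 / 345664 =0.00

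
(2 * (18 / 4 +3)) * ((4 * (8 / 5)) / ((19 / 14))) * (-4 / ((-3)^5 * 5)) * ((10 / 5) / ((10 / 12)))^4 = 7.73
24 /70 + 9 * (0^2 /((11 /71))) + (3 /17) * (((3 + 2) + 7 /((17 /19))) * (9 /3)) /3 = 2.61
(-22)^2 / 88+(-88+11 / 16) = -1309 / 16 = -81.81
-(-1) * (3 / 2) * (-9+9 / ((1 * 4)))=-81 / 8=-10.12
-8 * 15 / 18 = -20 / 3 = -6.67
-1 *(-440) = 440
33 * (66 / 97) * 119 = 259182 / 97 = 2671.98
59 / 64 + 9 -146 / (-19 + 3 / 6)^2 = 831939 / 87616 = 9.50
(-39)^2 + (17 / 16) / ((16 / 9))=389529 / 256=1521.60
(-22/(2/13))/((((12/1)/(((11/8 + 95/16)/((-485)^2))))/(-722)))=2013297/7527200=0.27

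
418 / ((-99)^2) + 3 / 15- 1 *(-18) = 81271 / 4455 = 18.24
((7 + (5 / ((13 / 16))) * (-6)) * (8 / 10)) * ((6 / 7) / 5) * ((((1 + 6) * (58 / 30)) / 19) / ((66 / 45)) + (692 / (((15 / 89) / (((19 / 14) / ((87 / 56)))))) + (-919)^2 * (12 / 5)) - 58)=-344686410177628 / 41366325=-8332536.43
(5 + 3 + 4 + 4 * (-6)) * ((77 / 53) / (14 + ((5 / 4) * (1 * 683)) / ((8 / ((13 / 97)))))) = -2868096 / 4656103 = -0.62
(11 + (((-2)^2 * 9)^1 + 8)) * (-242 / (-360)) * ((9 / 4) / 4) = 1331 / 64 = 20.80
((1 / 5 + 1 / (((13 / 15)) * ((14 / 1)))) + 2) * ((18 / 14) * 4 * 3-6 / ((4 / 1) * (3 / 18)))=18693 / 1274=14.67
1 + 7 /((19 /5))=2.84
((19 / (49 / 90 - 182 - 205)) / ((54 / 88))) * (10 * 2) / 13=-167200 / 1356459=-0.12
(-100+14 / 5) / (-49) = 486 / 245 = 1.98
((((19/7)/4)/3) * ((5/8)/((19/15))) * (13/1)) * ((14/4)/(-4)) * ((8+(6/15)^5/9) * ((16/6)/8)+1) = -4022291/864000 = -4.66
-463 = -463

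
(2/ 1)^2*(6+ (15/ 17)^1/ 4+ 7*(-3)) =-1005/ 17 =-59.12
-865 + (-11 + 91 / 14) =-869.50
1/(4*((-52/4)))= -1/52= -0.02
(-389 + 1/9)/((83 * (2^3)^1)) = -875/1494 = -0.59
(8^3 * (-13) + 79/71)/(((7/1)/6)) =-2834982/497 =-5704.19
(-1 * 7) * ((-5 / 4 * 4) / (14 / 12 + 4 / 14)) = 1470 / 61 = 24.10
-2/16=-1/8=-0.12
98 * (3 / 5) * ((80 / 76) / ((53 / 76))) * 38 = 178752 / 53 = 3372.68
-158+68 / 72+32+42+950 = 15605 / 18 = 866.94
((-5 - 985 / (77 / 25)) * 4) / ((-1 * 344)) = 12505 / 3311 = 3.78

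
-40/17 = -2.35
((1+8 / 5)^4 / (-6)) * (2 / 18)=-28561 / 33750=-0.85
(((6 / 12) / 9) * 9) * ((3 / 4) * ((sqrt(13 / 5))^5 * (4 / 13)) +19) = 10.76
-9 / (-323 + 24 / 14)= 63 / 2249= 0.03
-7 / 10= -0.70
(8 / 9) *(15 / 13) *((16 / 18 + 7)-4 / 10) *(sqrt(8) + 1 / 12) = 674 / 1053 + 5392 *sqrt(2) / 351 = 22.36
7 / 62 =0.11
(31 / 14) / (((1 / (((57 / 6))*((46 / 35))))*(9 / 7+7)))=13547 / 4060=3.34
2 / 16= 1 / 8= 0.12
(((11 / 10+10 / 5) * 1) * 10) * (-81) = -2511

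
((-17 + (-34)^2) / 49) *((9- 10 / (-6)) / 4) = 9112 / 147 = 61.99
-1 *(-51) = 51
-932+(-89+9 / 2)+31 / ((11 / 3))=-22177 / 22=-1008.05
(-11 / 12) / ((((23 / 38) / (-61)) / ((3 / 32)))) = 12749 / 1472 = 8.66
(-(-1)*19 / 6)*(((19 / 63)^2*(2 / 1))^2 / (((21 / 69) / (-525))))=-180.76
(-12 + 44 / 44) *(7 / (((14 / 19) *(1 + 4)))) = -209 / 10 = -20.90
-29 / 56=-0.52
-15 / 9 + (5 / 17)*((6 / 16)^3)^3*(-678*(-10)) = -2351686445 / 1711276032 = -1.37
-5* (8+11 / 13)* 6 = -3450 / 13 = -265.38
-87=-87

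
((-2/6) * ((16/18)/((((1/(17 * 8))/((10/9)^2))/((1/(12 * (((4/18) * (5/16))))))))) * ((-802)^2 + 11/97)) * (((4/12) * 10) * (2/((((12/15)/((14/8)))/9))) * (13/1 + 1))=-184787682016000/2619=-70556579616.65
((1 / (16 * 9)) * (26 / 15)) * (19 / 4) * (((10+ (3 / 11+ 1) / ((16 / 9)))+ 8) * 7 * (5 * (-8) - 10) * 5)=-2636725 / 1408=-1872.67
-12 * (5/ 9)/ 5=-4/ 3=-1.33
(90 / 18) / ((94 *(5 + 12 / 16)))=10 / 1081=0.01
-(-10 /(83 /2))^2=-400 /6889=-0.06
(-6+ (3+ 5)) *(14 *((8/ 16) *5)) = 70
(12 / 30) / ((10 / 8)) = 8 / 25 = 0.32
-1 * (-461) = 461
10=10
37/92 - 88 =-8059/92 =-87.60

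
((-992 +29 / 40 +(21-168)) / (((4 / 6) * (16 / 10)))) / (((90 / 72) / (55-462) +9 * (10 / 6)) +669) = -55593351 / 35633504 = -1.56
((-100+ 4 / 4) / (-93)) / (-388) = -33 / 12028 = -0.00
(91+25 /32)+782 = 27961 /32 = 873.78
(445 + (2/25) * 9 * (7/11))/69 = 122501/18975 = 6.46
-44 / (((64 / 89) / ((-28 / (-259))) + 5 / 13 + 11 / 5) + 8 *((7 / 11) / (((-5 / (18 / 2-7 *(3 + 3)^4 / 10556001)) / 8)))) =18244549037 / 26564805534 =0.69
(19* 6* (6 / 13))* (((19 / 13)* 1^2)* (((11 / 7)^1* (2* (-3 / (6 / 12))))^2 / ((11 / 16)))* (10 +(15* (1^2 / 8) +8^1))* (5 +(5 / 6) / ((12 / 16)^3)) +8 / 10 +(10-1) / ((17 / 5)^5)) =324170460084129324 / 58789179085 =5514117.82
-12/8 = -3/2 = -1.50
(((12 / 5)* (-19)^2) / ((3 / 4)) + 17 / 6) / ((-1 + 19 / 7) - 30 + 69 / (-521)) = -40.75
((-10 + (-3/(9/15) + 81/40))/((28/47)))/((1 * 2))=-24393/2240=-10.89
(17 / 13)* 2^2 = 68 / 13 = 5.23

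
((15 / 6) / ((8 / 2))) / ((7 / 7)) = 5 / 8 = 0.62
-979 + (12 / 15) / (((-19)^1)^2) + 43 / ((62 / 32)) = -53537981 / 55955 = -956.80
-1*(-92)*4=368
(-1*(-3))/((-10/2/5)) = -3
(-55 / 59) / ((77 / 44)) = -220 / 413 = -0.53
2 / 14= 1 / 7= 0.14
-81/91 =-0.89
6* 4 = 24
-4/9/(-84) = 1/189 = 0.01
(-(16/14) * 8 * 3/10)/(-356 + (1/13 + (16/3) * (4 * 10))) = 3744/194635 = 0.02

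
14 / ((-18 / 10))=-70 / 9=-7.78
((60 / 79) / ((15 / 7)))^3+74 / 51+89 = 90.50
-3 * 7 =-21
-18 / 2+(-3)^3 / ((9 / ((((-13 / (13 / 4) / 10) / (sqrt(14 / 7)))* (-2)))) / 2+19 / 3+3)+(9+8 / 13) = -0.95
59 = 59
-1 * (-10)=10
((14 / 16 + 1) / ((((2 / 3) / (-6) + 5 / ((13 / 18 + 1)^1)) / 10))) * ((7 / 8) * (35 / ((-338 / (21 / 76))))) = -107659125 / 640350464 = -0.17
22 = 22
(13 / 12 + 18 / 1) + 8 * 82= 8101 / 12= 675.08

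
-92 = -92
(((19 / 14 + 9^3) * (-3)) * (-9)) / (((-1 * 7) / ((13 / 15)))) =-239265 / 98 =-2441.48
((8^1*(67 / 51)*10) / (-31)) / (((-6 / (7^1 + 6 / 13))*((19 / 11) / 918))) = 17157360 / 7657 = 2240.74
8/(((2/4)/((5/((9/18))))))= 160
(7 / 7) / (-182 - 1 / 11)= -11 / 2003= -0.01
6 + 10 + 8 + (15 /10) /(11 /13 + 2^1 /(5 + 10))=9753 /382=25.53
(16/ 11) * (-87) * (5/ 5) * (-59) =82128/ 11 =7466.18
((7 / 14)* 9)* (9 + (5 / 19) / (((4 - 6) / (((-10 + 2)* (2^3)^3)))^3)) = 386547058179 / 38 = 10172291004.71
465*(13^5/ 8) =172651245/ 8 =21581405.62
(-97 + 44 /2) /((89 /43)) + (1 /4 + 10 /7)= -86117 /2492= -34.56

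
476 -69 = 407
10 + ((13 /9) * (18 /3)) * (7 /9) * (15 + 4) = 3728 /27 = 138.07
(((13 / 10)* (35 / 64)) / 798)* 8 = 13 / 1824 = 0.01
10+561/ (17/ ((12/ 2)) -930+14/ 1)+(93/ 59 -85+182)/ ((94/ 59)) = 18349860/ 257513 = 71.26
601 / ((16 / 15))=9015 / 16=563.44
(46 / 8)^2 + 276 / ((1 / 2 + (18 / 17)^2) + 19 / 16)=9096569 / 69264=131.33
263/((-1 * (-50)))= 263/50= 5.26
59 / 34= 1.74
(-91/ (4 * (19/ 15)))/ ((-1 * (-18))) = -455/ 456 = -1.00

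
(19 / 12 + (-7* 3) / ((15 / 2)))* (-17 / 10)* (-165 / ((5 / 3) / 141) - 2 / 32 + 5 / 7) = -388019747 / 13440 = -28870.52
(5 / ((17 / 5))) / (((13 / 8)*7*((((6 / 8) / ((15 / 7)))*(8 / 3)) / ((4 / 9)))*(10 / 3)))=200 / 10829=0.02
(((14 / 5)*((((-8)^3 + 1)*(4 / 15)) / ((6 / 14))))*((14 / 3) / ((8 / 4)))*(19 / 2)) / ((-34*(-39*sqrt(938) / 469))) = -3330187*sqrt(938) / 447525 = -227.90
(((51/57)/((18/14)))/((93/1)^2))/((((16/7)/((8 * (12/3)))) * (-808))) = -833/597507516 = -0.00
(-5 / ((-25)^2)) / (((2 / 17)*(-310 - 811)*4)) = 17 / 1121000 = 0.00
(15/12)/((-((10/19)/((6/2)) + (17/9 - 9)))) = 855/4744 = 0.18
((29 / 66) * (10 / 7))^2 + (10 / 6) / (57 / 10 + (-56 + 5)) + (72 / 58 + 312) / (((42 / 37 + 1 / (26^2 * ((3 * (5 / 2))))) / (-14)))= -192209826038522015 / 49765871087163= -3862.28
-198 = -198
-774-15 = -789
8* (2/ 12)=1.33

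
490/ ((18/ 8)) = 1960/ 9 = 217.78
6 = 6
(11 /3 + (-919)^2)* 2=5067388 /3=1689129.33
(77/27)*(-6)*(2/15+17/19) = -45122/2565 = -17.59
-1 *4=-4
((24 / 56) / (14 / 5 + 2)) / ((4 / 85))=425 / 224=1.90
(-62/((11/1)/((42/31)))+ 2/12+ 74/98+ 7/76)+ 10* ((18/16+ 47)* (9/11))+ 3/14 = 11900302/30723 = 387.34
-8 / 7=-1.14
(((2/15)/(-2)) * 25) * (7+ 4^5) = -1718.33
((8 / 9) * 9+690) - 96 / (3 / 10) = 378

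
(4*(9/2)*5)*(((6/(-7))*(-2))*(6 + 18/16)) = 1099.29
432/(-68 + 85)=432/17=25.41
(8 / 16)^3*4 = 1 / 2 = 0.50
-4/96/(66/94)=-47/792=-0.06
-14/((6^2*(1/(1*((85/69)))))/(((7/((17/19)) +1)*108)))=-10500/23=-456.52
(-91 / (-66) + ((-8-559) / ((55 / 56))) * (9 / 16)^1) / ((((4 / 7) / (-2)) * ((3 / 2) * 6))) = 125.75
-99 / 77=-9 / 7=-1.29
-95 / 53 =-1.79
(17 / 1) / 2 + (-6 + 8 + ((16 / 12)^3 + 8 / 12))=731 / 54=13.54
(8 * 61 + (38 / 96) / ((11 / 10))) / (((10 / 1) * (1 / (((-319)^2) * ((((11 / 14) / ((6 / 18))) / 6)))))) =1952342.33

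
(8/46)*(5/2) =10/23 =0.43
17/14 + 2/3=79/42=1.88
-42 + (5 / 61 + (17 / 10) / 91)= -2325833 / 55510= -41.90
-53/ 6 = -8.83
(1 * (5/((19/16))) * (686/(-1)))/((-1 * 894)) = 27440/8493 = 3.23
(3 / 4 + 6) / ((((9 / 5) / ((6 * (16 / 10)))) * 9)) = 4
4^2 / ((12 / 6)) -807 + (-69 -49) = -917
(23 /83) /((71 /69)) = 1587 /5893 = 0.27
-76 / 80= -19 / 20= -0.95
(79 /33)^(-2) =1089 /6241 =0.17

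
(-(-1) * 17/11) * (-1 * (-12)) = 204/11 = 18.55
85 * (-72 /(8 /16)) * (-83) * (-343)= -348460560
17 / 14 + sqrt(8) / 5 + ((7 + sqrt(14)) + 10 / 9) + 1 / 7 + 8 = 2*sqrt(2) / 5 + sqrt(14) + 2201 / 126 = 21.78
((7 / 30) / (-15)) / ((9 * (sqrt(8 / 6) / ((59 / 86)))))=-413 * sqrt(3) / 696600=-0.00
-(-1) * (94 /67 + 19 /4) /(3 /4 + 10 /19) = 323 /67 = 4.82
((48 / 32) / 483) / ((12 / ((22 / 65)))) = 11 / 125580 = 0.00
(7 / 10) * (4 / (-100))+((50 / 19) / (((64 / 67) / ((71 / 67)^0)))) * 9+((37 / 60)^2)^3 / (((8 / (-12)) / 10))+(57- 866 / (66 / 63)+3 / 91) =-44110894052905571 / 59156697600000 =-745.66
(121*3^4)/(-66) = -297/2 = -148.50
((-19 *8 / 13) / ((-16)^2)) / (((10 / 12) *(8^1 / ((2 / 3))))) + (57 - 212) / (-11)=644591 / 45760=14.09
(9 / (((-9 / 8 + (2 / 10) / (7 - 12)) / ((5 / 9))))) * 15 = -15000 / 233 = -64.38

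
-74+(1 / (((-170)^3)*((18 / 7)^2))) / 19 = -2238087672049 / 30244428000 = -74.00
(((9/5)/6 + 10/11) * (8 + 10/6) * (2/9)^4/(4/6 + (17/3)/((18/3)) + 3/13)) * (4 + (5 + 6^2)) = 802256/1152063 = 0.70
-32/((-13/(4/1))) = 128/13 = 9.85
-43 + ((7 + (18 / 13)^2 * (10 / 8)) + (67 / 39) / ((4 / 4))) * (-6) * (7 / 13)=-173361 / 2197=-78.91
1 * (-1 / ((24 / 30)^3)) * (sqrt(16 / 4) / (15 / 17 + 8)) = -2125 / 4832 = -0.44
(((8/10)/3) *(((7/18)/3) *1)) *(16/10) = 112/2025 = 0.06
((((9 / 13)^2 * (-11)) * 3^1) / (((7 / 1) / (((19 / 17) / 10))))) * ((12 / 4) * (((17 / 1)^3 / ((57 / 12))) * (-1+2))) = -4634982 / 5915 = -783.60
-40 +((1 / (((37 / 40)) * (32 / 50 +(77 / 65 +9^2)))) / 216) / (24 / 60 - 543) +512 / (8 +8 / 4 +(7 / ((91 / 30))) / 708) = 11.18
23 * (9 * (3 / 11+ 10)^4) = 33750803727 / 14641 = 2305225.31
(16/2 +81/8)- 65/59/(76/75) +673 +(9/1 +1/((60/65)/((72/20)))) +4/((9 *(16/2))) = 283699999/403560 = 702.99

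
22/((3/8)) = 176/3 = 58.67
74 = 74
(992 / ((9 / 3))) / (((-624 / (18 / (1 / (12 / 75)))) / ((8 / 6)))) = -1984 / 975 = -2.03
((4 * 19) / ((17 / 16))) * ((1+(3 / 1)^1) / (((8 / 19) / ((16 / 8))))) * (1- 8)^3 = -7924672 / 17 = -466157.18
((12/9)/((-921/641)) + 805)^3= 10965476523534957451/21093208947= 519858147.29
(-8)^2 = 64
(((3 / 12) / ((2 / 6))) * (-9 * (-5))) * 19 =2565 / 4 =641.25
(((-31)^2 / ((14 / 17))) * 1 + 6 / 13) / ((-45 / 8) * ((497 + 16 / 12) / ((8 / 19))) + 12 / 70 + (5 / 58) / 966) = -68022794400 / 387912119933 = -0.18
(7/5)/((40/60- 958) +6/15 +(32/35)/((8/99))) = -147/99290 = -0.00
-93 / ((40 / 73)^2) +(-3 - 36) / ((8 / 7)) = -550197 / 1600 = -343.87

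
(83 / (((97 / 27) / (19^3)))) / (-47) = -15371019 / 4559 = -3371.58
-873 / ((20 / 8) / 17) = -29682 / 5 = -5936.40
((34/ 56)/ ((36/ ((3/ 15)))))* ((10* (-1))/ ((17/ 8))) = -1/ 63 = -0.02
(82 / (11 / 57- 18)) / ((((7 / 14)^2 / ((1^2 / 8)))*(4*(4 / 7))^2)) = -16359 / 37120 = -0.44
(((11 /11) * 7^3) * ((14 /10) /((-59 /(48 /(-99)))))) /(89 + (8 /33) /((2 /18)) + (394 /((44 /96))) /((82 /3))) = 225008 /6992385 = 0.03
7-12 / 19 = 121 / 19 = 6.37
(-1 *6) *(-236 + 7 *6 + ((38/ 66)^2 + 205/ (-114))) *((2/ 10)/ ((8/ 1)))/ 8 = 1617761/ 441408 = 3.67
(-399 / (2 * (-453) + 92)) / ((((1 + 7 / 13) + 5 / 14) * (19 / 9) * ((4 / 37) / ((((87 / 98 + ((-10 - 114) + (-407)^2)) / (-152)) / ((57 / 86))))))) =-27203517549 / 14613280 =-1861.56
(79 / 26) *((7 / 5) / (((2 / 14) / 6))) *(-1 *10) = -23226 / 13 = -1786.62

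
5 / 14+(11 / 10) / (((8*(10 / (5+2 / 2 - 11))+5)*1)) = 9 / 35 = 0.26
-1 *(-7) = 7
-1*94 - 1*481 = -575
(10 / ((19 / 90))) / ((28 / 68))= 115.04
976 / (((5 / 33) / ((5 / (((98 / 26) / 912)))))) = 381858048 / 49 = 7793021.39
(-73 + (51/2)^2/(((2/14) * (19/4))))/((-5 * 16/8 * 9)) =-1682/171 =-9.84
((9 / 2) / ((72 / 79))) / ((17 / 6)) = 237 / 136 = 1.74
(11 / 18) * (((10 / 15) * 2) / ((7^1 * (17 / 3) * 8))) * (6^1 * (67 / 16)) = 0.06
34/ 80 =17/ 40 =0.42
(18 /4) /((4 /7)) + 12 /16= 69 /8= 8.62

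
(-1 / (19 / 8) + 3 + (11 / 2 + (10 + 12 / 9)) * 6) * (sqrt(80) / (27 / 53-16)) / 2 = -208608 * sqrt(5) / 15599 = -29.90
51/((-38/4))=-102/19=-5.37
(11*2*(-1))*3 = -66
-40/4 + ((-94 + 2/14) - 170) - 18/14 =-1926/7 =-275.14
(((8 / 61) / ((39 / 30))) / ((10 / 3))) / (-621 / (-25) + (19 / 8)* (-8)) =0.01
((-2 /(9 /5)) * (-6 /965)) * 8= 32 /579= 0.06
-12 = -12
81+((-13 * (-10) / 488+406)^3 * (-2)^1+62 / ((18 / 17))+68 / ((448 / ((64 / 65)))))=-3988922779261050391 / 29743590240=-134110332.58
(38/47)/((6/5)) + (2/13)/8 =5081/7332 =0.69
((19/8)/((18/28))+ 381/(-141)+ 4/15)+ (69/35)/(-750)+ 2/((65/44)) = 251186171/96232500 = 2.61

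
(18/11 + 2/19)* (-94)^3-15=-302335711/209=-1446582.35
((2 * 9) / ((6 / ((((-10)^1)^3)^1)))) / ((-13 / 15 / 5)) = 225000 / 13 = 17307.69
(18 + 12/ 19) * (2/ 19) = 708/ 361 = 1.96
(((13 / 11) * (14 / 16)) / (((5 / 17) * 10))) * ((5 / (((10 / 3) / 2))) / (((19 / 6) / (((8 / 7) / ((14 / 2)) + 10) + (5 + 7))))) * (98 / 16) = 7560189 / 167200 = 45.22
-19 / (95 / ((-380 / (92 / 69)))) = 57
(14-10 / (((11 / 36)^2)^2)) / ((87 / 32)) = -530917952 / 1273767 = -416.81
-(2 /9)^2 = -4 /81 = -0.05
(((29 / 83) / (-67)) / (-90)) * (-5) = -29 / 100098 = -0.00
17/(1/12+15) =204/181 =1.13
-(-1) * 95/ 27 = 95/ 27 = 3.52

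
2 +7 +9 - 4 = 14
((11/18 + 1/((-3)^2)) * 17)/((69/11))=2431/1242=1.96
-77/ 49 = -11/ 7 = -1.57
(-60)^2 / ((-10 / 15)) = -5400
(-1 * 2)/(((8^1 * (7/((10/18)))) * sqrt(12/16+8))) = -sqrt(35)/882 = -0.01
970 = 970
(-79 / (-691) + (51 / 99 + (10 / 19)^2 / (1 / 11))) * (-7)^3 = -10380927242 / 8231883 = -1261.06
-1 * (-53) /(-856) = -53 /856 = -0.06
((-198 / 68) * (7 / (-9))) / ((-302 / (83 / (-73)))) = 6391 / 749564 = 0.01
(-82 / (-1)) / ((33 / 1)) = 82 / 33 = 2.48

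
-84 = -84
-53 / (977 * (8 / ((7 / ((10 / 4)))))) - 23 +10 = -254391 / 19540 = -13.02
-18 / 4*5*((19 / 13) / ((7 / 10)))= -4275 / 91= -46.98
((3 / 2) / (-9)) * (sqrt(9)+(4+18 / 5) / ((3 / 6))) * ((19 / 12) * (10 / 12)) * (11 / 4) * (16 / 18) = -19019 / 1944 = -9.78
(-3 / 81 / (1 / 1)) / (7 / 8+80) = -8 / 17469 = -0.00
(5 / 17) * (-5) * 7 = -175 / 17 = -10.29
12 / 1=12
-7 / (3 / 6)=-14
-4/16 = -1/4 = -0.25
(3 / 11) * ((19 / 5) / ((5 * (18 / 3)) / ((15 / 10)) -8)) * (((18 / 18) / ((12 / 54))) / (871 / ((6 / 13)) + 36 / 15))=513 / 2494228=0.00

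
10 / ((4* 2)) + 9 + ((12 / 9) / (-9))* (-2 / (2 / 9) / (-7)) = 845 / 84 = 10.06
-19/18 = -1.06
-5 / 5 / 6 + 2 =11 / 6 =1.83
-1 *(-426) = 426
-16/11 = -1.45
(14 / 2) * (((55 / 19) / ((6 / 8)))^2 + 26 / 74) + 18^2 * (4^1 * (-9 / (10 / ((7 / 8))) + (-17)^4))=65060659334396 / 601065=108242302.14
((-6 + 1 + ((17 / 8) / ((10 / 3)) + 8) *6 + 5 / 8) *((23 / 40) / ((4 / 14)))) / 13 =11753 / 1600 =7.35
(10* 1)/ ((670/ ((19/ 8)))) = 19/ 536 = 0.04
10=10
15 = 15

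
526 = 526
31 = 31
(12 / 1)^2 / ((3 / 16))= 768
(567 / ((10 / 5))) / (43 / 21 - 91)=-11907 / 3736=-3.19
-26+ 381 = 355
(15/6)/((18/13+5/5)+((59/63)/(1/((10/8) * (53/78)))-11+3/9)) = -49140/147157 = -0.33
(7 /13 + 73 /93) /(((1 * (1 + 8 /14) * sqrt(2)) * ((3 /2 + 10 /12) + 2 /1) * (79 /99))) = 50400 * sqrt(2) /413881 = 0.17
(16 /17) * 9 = 144 /17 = 8.47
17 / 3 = 5.67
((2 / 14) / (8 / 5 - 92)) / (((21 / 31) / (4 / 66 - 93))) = 475385 / 2192652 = 0.22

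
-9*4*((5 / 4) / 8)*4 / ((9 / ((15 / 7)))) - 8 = -187 / 14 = -13.36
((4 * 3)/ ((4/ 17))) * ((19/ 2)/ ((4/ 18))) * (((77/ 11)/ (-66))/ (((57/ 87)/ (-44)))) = 31059/ 2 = 15529.50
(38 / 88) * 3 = 57 / 44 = 1.30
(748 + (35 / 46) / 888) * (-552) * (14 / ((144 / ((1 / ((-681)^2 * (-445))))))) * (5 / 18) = 213880373 / 3958411610016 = 0.00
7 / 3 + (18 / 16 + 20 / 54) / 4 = 2339 / 864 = 2.71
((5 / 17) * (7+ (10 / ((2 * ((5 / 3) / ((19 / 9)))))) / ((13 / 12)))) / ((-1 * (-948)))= 835 / 209508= 0.00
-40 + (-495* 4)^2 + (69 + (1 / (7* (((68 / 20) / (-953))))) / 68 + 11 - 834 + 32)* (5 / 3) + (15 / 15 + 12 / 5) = 158569176589 / 40460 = 3919159.09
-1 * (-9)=9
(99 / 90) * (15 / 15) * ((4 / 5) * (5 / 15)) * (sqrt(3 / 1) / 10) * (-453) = -1661 * sqrt(3) / 125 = -23.02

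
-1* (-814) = 814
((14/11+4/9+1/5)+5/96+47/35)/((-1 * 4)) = -367247/443520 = -0.83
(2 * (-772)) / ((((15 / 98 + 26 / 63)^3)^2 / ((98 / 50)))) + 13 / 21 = -747947763963396386475299 / 8105178376967175525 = -92280.23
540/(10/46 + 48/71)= 881820/1459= 604.40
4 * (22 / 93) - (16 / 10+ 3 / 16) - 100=-750259 / 7440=-100.84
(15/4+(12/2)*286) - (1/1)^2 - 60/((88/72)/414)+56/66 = -2455733/132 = -18604.04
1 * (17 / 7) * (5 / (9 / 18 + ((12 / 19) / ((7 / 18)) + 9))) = 3230 / 2959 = 1.09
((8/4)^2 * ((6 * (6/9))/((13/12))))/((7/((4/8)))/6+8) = 576/403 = 1.43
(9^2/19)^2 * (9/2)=59049/722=81.79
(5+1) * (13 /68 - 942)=-192129 /34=-5650.85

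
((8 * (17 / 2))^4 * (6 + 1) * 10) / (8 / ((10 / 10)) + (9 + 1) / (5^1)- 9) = 1496696320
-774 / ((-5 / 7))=5418 / 5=1083.60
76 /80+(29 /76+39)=7663 /190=40.33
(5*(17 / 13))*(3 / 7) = 255 / 91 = 2.80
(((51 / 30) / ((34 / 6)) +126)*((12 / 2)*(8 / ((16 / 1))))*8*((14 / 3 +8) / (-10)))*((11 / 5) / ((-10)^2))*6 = -506.82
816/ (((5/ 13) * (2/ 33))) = 175032/ 5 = 35006.40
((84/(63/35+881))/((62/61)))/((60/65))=27755/273668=0.10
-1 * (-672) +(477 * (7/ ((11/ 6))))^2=401442468/ 121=3317706.35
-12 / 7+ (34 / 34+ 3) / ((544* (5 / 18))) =-4017 / 2380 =-1.69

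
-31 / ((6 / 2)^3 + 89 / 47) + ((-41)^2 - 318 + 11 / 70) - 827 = 1816611 / 3395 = 535.08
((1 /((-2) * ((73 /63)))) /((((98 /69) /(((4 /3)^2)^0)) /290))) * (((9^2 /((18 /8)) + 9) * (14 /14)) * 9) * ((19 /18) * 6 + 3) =-333043.15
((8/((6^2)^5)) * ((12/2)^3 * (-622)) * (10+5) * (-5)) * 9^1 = 7775/648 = 12.00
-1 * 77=-77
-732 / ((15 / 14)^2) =-47824 / 75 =-637.65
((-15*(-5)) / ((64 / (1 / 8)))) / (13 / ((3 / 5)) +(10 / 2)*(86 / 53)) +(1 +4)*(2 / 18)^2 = 2617505 / 39273984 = 0.07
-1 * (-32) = 32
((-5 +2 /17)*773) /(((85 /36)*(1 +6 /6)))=-1154862 /1445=-799.21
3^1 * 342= 1026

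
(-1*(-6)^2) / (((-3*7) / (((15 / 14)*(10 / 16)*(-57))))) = -12825 / 196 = -65.43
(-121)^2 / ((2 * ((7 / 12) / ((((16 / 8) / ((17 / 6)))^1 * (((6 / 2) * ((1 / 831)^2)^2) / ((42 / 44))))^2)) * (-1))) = -226759808 / 834903706179901984449573141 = -0.00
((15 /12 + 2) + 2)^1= 5.25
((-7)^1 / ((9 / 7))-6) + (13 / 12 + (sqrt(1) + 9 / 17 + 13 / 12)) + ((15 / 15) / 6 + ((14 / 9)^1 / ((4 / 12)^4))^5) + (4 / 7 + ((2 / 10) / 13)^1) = 2210831037623291 / 69615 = 31757969369.01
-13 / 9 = -1.44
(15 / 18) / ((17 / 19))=95 / 102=0.93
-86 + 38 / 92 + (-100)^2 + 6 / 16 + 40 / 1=1831681 / 184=9954.79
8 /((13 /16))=128 /13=9.85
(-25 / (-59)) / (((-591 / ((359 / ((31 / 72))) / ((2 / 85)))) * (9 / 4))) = -12206000 / 1080939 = -11.29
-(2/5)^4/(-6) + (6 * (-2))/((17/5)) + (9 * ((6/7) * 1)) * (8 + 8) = 26753452/223125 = 119.90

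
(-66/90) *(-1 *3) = 11/5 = 2.20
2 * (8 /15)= 16 /15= 1.07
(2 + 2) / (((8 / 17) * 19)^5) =1419857 / 20284203008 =0.00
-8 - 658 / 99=-14.65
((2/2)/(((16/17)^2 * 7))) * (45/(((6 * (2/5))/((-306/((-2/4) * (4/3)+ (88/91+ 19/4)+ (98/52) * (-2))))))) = -129334725/179072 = -722.25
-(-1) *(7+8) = 15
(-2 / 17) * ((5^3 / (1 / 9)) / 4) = -1125 / 34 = -33.09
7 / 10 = 0.70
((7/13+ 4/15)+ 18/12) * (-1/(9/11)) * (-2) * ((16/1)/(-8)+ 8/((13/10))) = 19778/845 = 23.41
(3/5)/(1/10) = 6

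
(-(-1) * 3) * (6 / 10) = 9 / 5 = 1.80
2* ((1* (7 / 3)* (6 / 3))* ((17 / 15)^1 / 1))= 476 / 45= 10.58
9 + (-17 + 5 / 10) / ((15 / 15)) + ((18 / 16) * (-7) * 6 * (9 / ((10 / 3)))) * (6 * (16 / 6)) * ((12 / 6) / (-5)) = 40449 / 50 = 808.98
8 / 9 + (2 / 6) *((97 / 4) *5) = 1487 / 36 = 41.31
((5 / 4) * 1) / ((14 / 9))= 45 / 56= 0.80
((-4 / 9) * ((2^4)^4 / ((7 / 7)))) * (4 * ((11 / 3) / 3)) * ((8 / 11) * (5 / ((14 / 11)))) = -230686720 / 567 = -406854.89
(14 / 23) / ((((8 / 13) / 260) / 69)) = 17745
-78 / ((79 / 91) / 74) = -525252 / 79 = -6648.76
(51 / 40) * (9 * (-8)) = -459 / 5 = -91.80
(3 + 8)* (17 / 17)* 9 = 99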